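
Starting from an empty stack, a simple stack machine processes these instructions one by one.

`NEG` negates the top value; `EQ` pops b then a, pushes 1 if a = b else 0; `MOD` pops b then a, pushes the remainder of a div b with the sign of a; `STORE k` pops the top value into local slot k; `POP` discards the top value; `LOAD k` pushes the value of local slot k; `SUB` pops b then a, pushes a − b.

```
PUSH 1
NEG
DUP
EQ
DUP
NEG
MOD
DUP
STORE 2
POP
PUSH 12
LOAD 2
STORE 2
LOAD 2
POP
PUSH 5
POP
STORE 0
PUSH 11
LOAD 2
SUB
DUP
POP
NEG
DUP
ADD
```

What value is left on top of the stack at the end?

-22

PUSH 1  → 1
NEG     → -1
DUP     → -1 -1
EQ      → 1
DUP     → 1 1
NEG     → 1 -1
MOD     → 0
DUP     → 0 0
STORE 2 → 0
POP     → (empty)
PUSH 12 → 12
LOAD 2  → 12 0
STORE 2 → 12
LOAD 2  → 12 0
POP     → 12
PUSH 5  → 12 5
POP     → 12
STORE 0 → (empty)
PUSH 11 → 11
LOAD 2  → 11 0
SUB     → 11
DUP     → 11 11
POP     → 11
NEG     → -11
DUP     → -11 -11
ADD     → -22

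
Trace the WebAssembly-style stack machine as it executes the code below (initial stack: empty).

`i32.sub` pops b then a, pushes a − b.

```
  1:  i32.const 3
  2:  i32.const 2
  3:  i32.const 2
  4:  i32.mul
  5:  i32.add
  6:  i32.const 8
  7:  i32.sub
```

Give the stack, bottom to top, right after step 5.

i32.const 3  [3]
i32.const 2  [3, 2]
i32.const 2  [3, 2, 2]
i32.mul      [3, 4]
i32.add      [7]

[7]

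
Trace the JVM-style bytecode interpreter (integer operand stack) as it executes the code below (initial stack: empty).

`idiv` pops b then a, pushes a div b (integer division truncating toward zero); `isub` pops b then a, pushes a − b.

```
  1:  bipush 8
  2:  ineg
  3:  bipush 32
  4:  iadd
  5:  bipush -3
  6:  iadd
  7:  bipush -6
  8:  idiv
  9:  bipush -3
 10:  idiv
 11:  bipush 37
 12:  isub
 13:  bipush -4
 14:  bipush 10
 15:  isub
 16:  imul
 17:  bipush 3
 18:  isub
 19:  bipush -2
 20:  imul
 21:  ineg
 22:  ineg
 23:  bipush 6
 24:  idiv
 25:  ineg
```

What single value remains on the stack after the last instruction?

bipush 8  : [8]
ineg      : [-8]
bipush 32 : [-8, 32]
iadd      : [24]
bipush -3 : [24, -3]
iadd      : [21]
bipush -6 : [21, -6]
idiv      : [-3]
bipush -3 : [-3, -3]
idiv      : [1]
bipush 37 : [1, 37]
isub      : [-36]
bipush -4 : [-36, -4]
bipush 10 : [-36, -4, 10]
isub      : [-36, -14]
imul      : [504]
bipush 3  : [504, 3]
isub      : [501]
bipush -2 : [501, -2]
imul      : [-1002]
ineg      : [1002]
ineg      : [-1002]
bipush 6  : [-1002, 6]
idiv      : [-167]
ineg      : [167]

167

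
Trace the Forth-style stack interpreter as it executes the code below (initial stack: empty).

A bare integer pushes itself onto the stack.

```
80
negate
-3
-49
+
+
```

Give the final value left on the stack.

-132

80      80
negate  -80
-3      -80 -3
-49     -80 -3 -49
+       -80 -52
+       -132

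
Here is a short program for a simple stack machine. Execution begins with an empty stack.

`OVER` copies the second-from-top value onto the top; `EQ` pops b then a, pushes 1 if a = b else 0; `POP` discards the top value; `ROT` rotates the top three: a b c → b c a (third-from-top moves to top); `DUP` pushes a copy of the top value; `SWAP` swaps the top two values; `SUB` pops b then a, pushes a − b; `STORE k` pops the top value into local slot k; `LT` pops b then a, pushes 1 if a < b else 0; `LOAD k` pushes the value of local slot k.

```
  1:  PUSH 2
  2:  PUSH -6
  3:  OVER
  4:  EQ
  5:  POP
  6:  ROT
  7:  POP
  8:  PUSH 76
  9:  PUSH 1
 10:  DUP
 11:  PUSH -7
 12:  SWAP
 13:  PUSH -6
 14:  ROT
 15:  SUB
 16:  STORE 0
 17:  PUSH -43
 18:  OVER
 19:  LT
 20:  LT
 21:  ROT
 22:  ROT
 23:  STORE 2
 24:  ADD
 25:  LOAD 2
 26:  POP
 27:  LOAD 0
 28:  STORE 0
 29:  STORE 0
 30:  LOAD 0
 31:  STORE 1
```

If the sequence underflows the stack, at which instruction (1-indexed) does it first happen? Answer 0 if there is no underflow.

6

PUSH 2   [2]
PUSH -6  [2, -6]
OVER     [2, -6, 2]
EQ       [2, 0]
POP      [2]
ROT  — needs 3 operands, stack has 1 → underflow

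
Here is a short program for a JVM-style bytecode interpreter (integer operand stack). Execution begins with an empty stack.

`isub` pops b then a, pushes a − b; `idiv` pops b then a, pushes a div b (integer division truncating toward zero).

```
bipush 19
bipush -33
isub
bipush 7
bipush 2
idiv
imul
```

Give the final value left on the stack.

bipush 19  : [19]
bipush -33 : [19, -33]
isub       : [52]
bipush 7   : [52, 7]
bipush 2   : [52, 7, 2]
idiv       : [52, 3]
imul       : [156]

156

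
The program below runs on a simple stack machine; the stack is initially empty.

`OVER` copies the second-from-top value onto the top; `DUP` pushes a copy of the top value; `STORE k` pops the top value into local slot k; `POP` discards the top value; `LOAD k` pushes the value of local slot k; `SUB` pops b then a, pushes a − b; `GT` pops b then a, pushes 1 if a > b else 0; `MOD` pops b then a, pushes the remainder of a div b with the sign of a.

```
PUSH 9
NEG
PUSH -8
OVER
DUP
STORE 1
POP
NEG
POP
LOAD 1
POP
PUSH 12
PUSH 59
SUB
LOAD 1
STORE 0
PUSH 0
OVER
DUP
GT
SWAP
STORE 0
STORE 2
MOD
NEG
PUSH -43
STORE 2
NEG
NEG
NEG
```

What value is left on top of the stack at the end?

-9

PUSH 9   : 9
NEG      : -9
PUSH -8  : -9 -8
OVER     : -9 -8 -9
DUP      : -9 -8 -9 -9
STORE 1  : -9 -8 -9
POP      : -9 -8
NEG      : -9 8
POP      : -9
LOAD 1   : -9 -9
POP      : -9
PUSH 12  : -9 12
PUSH 59  : -9 12 59
SUB      : -9 -47
LOAD 1   : -9 -47 -9
STORE 0  : -9 -47
PUSH 0   : -9 -47 0
OVER     : -9 -47 0 -47
DUP      : -9 -47 0 -47 -47
GT       : -9 -47 0 0
SWAP     : -9 -47 0 0
STORE 0  : -9 -47 0
STORE 2  : -9 -47
MOD      : -9
NEG      : 9
PUSH -43 : 9 -43
STORE 2  : 9
NEG      : -9
NEG      : 9
NEG      : -9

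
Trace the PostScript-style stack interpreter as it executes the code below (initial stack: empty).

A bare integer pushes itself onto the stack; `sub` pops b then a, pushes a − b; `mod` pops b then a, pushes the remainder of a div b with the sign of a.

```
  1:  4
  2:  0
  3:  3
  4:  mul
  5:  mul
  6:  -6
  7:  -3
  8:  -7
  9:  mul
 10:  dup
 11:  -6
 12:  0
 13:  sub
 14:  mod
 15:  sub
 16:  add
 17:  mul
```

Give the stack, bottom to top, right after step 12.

4    4
0    4 0
3    4 0 3
mul  4 0
mul  0
-6   0 -6
-3   0 -6 -3
-7   0 -6 -3 -7
mul  0 -6 21
dup  0 -6 21 21
-6   0 -6 21 21 -6
0    0 -6 21 21 -6 0

[0, -6, 21, 21, -6, 0]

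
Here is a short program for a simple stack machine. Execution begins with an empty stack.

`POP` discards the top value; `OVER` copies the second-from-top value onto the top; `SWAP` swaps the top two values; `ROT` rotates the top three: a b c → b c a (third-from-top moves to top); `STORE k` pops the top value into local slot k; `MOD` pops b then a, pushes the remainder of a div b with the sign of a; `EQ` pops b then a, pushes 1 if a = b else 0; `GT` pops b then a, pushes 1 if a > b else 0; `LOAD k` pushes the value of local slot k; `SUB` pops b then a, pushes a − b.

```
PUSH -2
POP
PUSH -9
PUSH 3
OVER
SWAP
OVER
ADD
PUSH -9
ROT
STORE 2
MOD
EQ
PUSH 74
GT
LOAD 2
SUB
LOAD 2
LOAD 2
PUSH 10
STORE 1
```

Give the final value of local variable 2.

PUSH -2 → -2
POP     → (empty)
PUSH -9 → -9
PUSH 3  → -9 3
OVER    → -9 3 -9
SWAP    → -9 -9 3
OVER    → -9 -9 3 -9
ADD     → -9 -9 -6
PUSH -9 → -9 -9 -6 -9
ROT     → -9 -6 -9 -9
STORE 2 → -9 -6 -9
MOD     → -9 -6
EQ      → 0
PUSH 74 → 0 74
GT      → 0
LOAD 2  → 0 -9
SUB     → 9
LOAD 2  → 9 -9
LOAD 2  → 9 -9 -9
PUSH 10 → 9 -9 -9 10
STORE 1 → 9 -9 -9

-9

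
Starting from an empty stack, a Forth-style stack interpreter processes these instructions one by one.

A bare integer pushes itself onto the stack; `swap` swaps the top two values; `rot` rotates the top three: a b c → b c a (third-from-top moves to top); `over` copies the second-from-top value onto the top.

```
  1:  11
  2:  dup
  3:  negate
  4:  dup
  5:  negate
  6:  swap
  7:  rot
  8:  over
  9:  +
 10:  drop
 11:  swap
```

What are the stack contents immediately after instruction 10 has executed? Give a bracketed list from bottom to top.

[11, -11]

11     → 11
dup    → 11 11
negate → 11 -11
dup    → 11 -11 -11
negate → 11 -11 11
swap   → 11 11 -11
rot    → 11 -11 11
over   → 11 -11 11 -11
+      → 11 -11 0
drop   → 11 -11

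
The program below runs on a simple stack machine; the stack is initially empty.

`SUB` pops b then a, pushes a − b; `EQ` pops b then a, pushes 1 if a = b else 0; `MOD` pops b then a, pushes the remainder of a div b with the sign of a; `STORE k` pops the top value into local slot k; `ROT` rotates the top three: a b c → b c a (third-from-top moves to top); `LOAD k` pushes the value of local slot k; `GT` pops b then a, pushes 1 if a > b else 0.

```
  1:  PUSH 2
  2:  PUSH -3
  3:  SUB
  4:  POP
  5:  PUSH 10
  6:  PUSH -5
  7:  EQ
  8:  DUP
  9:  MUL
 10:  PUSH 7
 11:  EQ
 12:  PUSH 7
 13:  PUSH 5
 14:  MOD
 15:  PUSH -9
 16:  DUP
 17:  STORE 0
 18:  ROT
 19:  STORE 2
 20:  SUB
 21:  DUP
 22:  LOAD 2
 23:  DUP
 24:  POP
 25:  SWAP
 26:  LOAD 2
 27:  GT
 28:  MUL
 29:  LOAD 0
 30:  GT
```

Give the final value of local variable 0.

PUSH 2   2
PUSH -3  2 -3
SUB      5
POP      (empty)
PUSH 10  10
PUSH -5  10 -5
EQ       0
DUP      0 0
MUL      0
PUSH 7   0 7
EQ       0
PUSH 7   0 7
PUSH 5   0 7 5
MOD      0 2
PUSH -9  0 2 -9
DUP      0 2 -9 -9
STORE 0  0 2 -9
ROT      2 -9 0
STORE 2  2 -9
SUB      11
DUP      11 11
LOAD 2   11 11 0
DUP      11 11 0 0
POP      11 11 0
SWAP     11 0 11
LOAD 2   11 0 11 0
GT       11 0 1
MUL      11 0
LOAD 0   11 0 -9
GT       11 1

-9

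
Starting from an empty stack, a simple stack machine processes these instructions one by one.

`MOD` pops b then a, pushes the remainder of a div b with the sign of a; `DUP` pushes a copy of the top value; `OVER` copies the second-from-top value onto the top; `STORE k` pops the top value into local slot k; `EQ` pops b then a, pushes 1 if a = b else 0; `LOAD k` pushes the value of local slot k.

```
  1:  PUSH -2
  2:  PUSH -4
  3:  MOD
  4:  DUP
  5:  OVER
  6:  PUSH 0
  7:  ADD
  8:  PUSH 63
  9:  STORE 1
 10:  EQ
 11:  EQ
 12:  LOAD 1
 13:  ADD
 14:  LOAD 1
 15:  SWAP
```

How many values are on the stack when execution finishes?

2

PUSH -2  [-2]
PUSH -4  [-2, -4]
MOD      [-2]
DUP      [-2, -2]
OVER     [-2, -2, -2]
PUSH 0   [-2, -2, -2, 0]
ADD      [-2, -2, -2]
PUSH 63  [-2, -2, -2, 63]
STORE 1  [-2, -2, -2]
EQ       [-2, 1]
EQ       [0]
LOAD 1   [0, 63]
ADD      [63]
LOAD 1   [63, 63]
SWAP     [63, 63]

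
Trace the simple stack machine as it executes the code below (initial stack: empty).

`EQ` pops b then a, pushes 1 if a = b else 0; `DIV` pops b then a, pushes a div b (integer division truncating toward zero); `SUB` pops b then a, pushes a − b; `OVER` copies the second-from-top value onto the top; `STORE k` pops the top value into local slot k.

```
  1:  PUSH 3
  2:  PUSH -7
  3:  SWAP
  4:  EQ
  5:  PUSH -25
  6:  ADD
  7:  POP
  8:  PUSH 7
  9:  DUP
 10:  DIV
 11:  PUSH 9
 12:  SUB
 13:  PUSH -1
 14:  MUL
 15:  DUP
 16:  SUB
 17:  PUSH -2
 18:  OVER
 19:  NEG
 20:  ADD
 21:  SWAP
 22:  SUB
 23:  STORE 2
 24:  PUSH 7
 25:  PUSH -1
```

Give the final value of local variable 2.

-2

PUSH 3    [3]
PUSH -7   [3, -7]
SWAP      [-7, 3]
EQ        [0]
PUSH -25  [0, -25]
ADD       [-25]
POP       []
PUSH 7    [7]
DUP       [7, 7]
DIV       [1]
PUSH 9    [1, 9]
SUB       [-8]
PUSH -1   [-8, -1]
MUL       [8]
DUP       [8, 8]
SUB       [0]
PUSH -2   [0, -2]
OVER      [0, -2, 0]
NEG       [0, -2, 0]
ADD       [0, -2]
SWAP      [-2, 0]
SUB       [-2]
STORE 2   []
PUSH 7    [7]
PUSH -1   [7, -1]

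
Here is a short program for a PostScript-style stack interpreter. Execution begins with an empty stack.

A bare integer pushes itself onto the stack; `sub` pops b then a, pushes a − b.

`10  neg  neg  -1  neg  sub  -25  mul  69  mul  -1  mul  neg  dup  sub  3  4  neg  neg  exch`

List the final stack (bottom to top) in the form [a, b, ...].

[0, 4, 3]

10   -> [10]
neg  -> [-10]
neg  -> [10]
-1   -> [10, -1]
neg  -> [10, 1]
sub  -> [9]
-25  -> [9, -25]
mul  -> [-225]
69   -> [-225, 69]
mul  -> [-15525]
-1   -> [-15525, -1]
mul  -> [15525]
neg  -> [-15525]
dup  -> [-15525, -15525]
sub  -> [0]
3    -> [0, 3]
4    -> [0, 3, 4]
neg  -> [0, 3, -4]
neg  -> [0, 3, 4]
exch -> [0, 4, 3]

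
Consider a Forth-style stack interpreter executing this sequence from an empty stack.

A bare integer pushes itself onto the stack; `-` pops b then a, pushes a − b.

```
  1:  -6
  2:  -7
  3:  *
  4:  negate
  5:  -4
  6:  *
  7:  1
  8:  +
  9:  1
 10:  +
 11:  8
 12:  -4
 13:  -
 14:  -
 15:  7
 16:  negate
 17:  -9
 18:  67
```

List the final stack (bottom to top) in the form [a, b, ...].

-6     → [-6]
-7     → [-6, -7]
*      → [42]
negate → [-42]
-4     → [-42, -4]
*      → [168]
1      → [168, 1]
+      → [169]
1      → [169, 1]
+      → [170]
8      → [170, 8]
-4     → [170, 8, -4]
-      → [170, 12]
-      → [158]
7      → [158, 7]
negate → [158, -7]
-9     → [158, -7, -9]
67     → [158, -7, -9, 67]

[158, -7, -9, 67]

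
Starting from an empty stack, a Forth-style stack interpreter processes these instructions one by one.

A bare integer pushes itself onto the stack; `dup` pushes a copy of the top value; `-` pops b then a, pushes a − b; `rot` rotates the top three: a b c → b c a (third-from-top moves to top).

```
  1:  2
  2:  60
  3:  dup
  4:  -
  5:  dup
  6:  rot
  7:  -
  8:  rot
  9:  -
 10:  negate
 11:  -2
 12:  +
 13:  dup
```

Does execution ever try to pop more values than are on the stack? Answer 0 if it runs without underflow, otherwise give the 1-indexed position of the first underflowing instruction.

8

2   : 2
60  : 2 60
dup : 2 60 60
-   : 2 0
dup : 2 0 0
rot : 0 0 2
-   : 0 -2
rot  — needs 3 operands, stack has 2 → underflow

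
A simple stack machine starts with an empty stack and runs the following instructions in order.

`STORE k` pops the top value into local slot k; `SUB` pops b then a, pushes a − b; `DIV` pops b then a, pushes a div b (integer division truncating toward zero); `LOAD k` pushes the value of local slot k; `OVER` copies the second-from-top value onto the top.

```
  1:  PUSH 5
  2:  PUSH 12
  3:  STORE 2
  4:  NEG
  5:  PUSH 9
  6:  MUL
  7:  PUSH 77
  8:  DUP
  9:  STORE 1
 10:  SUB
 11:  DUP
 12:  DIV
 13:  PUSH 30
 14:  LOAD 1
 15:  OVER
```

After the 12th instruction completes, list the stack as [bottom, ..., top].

[1]

PUSH 5   5
PUSH 12  5 12
STORE 2  5
NEG      -5
PUSH 9   -5 9
MUL      -45
PUSH 77  -45 77
DUP      -45 77 77
STORE 1  -45 77
SUB      -122
DUP      -122 -122
DIV      1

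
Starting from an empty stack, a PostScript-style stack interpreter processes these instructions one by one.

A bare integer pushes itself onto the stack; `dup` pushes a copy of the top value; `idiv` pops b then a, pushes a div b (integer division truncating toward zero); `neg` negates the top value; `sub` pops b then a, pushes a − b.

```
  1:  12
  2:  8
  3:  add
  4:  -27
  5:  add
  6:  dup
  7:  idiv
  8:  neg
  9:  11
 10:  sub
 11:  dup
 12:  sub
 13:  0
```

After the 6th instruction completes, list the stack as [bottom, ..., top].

[-7, -7]

12   [12]
8    [12, 8]
add  [20]
-27  [20, -27]
add  [-7]
dup  [-7, -7]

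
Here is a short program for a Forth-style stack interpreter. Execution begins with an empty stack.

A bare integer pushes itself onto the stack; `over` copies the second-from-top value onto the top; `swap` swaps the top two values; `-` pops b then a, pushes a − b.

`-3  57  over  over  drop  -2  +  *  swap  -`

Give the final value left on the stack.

-3    [-3]
57    [-3, 57]
over  [-3, 57, -3]
over  [-3, 57, -3, 57]
drop  [-3, 57, -3]
-2    [-3, 57, -3, -2]
+     [-3, 57, -5]
*     [-3, -285]
swap  [-285, -3]
-     [-282]

-282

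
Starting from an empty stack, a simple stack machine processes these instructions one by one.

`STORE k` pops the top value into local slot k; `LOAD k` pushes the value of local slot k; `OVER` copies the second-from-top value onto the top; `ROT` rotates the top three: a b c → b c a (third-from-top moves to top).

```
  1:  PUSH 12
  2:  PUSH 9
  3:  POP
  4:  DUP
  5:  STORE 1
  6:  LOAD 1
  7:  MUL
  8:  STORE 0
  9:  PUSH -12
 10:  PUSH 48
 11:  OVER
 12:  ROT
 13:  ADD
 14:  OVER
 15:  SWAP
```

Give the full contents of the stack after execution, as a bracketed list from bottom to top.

[48, 48, -24]

PUSH 12  -> 12
PUSH 9   -> 12 9
POP      -> 12
DUP      -> 12 12
STORE 1  -> 12
LOAD 1   -> 12 12
MUL      -> 144
STORE 0  -> (empty)
PUSH -12 -> -12
PUSH 48  -> -12 48
OVER     -> -12 48 -12
ROT      -> 48 -12 -12
ADD      -> 48 -24
OVER     -> 48 -24 48
SWAP     -> 48 48 -24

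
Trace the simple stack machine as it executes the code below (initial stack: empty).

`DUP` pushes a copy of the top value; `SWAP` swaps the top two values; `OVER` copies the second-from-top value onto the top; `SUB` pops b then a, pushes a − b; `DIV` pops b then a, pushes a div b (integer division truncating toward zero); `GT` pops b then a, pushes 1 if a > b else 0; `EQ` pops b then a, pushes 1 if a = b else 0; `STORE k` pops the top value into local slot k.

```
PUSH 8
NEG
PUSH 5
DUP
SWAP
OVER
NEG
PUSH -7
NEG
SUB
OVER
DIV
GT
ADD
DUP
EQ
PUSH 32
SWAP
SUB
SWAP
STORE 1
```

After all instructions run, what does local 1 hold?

-8

PUSH 8   [8]
NEG      [-8]
PUSH 5   [-8, 5]
DUP      [-8, 5, 5]
SWAP     [-8, 5, 5]
OVER     [-8, 5, 5, 5]
NEG      [-8, 5, 5, -5]
PUSH -7  [-8, 5, 5, -5, -7]
NEG      [-8, 5, 5, -5, 7]
SUB      [-8, 5, 5, -12]
OVER     [-8, 5, 5, -12, 5]
DIV      [-8, 5, 5, -2]
GT       [-8, 5, 1]
ADD      [-8, 6]
DUP      [-8, 6, 6]
EQ       [-8, 1]
PUSH 32  [-8, 1, 32]
SWAP     [-8, 32, 1]
SUB      [-8, 31]
SWAP     [31, -8]
STORE 1  [31]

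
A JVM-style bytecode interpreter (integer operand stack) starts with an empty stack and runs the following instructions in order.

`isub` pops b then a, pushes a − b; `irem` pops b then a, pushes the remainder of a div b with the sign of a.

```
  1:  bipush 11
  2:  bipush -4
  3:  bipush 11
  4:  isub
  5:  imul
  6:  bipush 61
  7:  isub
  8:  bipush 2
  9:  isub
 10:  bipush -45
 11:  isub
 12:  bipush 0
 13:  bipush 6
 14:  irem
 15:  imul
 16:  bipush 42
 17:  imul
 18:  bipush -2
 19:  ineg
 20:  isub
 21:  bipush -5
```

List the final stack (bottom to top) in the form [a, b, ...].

bipush 11   [11]
bipush -4   [11, -4]
bipush 11   [11, -4, 11]
isub        [11, -15]
imul        [-165]
bipush 61   [-165, 61]
isub        [-226]
bipush 2    [-226, 2]
isub        [-228]
bipush -45  [-228, -45]
isub        [-183]
bipush 0    [-183, 0]
bipush 6    [-183, 0, 6]
irem        [-183, 0]
imul        [0]
bipush 42   [0, 42]
imul        [0]
bipush -2   [0, -2]
ineg        [0, 2]
isub        [-2]
bipush -5   [-2, -5]

[-2, -5]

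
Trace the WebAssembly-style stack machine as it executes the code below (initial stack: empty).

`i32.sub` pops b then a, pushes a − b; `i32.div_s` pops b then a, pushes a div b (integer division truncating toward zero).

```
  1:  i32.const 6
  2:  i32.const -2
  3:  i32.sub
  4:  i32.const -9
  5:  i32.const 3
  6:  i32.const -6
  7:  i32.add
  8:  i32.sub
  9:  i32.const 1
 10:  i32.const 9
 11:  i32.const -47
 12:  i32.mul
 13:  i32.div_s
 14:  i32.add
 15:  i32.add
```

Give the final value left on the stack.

2

i32.const 6   -> [6]
i32.const -2  -> [6, -2]
i32.sub       -> [8]
i32.const -9  -> [8, -9]
i32.const 3   -> [8, -9, 3]
i32.const -6  -> [8, -9, 3, -6]
i32.add       -> [8, -9, -3]
i32.sub       -> [8, -6]
i32.const 1   -> [8, -6, 1]
i32.const 9   -> [8, -6, 1, 9]
i32.const -47 -> [8, -6, 1, 9, -47]
i32.mul       -> [8, -6, 1, -423]
i32.div_s     -> [8, -6, 0]
i32.add       -> [8, -6]
i32.add       -> [2]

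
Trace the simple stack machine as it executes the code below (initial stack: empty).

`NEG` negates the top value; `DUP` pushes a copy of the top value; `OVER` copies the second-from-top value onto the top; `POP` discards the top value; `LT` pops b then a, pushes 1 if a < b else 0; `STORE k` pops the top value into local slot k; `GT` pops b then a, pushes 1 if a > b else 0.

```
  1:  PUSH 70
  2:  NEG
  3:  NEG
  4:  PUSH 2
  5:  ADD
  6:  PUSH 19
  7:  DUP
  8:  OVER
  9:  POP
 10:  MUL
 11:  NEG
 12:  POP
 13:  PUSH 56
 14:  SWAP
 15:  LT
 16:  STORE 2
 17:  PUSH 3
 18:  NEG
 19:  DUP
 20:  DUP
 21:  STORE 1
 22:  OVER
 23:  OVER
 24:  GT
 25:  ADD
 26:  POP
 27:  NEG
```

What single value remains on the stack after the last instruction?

3

PUSH 70  70
NEG      -70
NEG      70
PUSH 2   70 2
ADD      72
PUSH 19  72 19
DUP      72 19 19
OVER     72 19 19 19
POP      72 19 19
MUL      72 361
NEG      72 -361
POP      72
PUSH 56  72 56
SWAP     56 72
LT       1
STORE 2  (empty)
PUSH 3   3
NEG      -3
DUP      -3 -3
DUP      -3 -3 -3
STORE 1  -3 -3
OVER     -3 -3 -3
OVER     -3 -3 -3 -3
GT       -3 -3 0
ADD      -3 -3
POP      -3
NEG      3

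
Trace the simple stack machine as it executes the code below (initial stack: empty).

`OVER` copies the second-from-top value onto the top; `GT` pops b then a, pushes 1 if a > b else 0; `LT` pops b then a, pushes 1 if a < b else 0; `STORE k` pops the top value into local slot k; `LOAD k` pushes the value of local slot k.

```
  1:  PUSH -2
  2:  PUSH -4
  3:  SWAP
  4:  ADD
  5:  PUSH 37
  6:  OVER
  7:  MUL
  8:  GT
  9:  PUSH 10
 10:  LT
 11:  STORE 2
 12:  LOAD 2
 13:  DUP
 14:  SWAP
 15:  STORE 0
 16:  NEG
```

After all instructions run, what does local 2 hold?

PUSH -2 -> -2
PUSH -4 -> -2 -4
SWAP    -> -4 -2
ADD     -> -6
PUSH 37 -> -6 37
OVER    -> -6 37 -6
MUL     -> -6 -222
GT      -> 1
PUSH 10 -> 1 10
LT      -> 1
STORE 2 -> (empty)
LOAD 2  -> 1
DUP     -> 1 1
SWAP    -> 1 1
STORE 0 -> 1
NEG     -> -1

1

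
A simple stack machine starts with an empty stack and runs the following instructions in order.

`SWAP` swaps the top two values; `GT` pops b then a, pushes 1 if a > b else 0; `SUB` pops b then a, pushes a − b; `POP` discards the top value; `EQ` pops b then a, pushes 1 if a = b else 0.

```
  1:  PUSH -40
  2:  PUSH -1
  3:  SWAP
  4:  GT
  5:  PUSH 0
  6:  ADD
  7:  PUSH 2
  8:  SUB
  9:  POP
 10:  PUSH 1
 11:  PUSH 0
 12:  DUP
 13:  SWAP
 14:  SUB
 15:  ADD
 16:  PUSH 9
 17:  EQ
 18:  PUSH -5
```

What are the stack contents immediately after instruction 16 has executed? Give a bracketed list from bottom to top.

PUSH -40 → -40
PUSH -1  → -40 -1
SWAP     → -1 -40
GT       → 1
PUSH 0   → 1 0
ADD      → 1
PUSH 2   → 1 2
SUB      → -1
POP      → (empty)
PUSH 1   → 1
PUSH 0   → 1 0
DUP      → 1 0 0
SWAP     → 1 0 0
SUB      → 1 0
ADD      → 1
PUSH 9   → 1 9

[1, 9]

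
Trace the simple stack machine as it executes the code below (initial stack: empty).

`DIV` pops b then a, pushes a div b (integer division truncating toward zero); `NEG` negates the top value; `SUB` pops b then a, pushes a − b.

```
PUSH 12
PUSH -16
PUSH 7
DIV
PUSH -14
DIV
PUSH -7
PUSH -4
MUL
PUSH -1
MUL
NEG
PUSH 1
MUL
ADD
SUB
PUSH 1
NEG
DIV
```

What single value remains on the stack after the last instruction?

PUSH 12  → 12
PUSH -16 → 12 -16
PUSH 7   → 12 -16 7
DIV      → 12 -2
PUSH -14 → 12 -2 -14
DIV      → 12 0
PUSH -7  → 12 0 -7
PUSH -4  → 12 0 -7 -4
MUL      → 12 0 28
PUSH -1  → 12 0 28 -1
MUL      → 12 0 -28
NEG      → 12 0 28
PUSH 1   → 12 0 28 1
MUL      → 12 0 28
ADD      → 12 28
SUB      → -16
PUSH 1   → -16 1
NEG      → -16 -1
DIV      → 16

16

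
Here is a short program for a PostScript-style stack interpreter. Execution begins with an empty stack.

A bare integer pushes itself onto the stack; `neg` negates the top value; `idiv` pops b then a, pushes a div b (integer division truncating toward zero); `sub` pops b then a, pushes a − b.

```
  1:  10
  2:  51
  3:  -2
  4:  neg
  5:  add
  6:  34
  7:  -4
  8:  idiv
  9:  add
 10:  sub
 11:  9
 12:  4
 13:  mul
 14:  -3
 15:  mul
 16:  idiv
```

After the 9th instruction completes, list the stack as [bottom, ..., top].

10   : 10
51   : 10 51
-2   : 10 51 -2
neg  : 10 51 2
add  : 10 53
34   : 10 53 34
-4   : 10 53 34 -4
idiv : 10 53 -8
add  : 10 45

[10, 45]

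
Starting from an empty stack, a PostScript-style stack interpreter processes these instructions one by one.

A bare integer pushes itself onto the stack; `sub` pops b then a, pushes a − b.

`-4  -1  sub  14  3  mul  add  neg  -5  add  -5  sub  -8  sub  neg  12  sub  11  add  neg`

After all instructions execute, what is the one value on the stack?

-4   [-4]
-1   [-4, -1]
sub  [-3]
14   [-3, 14]
3    [-3, 14, 3]
mul  [-3, 42]
add  [39]
neg  [-39]
-5   [-39, -5]
add  [-44]
-5   [-44, -5]
sub  [-39]
-8   [-39, -8]
sub  [-31]
neg  [31]
12   [31, 12]
sub  [19]
11   [19, 11]
add  [30]
neg  [-30]

-30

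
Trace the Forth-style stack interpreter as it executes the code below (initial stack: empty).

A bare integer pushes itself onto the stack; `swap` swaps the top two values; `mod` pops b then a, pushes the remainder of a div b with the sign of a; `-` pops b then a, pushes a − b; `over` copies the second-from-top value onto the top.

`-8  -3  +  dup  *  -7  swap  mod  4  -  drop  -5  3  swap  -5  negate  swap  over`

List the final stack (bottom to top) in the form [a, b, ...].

-8      -8
-3      -8 -3
+       -11
dup     -11 -11
*       121
-7      121 -7
swap    -7 121
mod     -7
4       -7 4
-       -11
drop    (empty)
-5      -5
3       -5 3
swap    3 -5
-5      3 -5 -5
negate  3 -5 5
swap    3 5 -5
over    3 5 -5 5

[3, 5, -5, 5]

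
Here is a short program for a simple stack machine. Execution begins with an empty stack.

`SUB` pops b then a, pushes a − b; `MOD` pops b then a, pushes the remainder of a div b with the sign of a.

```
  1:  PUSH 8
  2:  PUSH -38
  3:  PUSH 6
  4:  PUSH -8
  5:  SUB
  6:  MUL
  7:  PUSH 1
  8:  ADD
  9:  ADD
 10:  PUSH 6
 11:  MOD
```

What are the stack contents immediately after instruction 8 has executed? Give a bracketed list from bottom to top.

[8, -531]

PUSH 8   -> 8
PUSH -38 -> 8 -38
PUSH 6   -> 8 -38 6
PUSH -8  -> 8 -38 6 -8
SUB      -> 8 -38 14
MUL      -> 8 -532
PUSH 1   -> 8 -532 1
ADD      -> 8 -531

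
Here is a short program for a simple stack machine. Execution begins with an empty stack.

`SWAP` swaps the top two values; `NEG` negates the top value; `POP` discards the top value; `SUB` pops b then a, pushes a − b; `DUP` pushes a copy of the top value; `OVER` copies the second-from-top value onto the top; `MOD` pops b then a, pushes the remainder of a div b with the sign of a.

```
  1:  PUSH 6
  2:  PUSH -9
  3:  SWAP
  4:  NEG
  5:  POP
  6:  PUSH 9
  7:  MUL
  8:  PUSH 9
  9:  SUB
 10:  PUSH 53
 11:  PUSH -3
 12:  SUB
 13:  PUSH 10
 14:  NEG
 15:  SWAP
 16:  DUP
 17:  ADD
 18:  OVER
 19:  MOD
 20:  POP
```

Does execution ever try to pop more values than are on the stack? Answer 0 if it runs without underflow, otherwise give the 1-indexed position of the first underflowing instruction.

0

PUSH 6  -> 6
PUSH -9 -> 6 -9
SWAP    -> -9 6
NEG     -> -9 -6
POP     -> -9
PUSH 9  -> -9 9
MUL     -> -81
PUSH 9  -> -81 9
SUB     -> -90
PUSH 53 -> -90 53
PUSH -3 -> -90 53 -3
SUB     -> -90 56
PUSH 10 -> -90 56 10
NEG     -> -90 56 -10
SWAP    -> -90 -10 56
DUP     -> -90 -10 56 56
ADD     -> -90 -10 112
OVER    -> -90 -10 112 -10
MOD     -> -90 -10 2
POP     -> -90 -10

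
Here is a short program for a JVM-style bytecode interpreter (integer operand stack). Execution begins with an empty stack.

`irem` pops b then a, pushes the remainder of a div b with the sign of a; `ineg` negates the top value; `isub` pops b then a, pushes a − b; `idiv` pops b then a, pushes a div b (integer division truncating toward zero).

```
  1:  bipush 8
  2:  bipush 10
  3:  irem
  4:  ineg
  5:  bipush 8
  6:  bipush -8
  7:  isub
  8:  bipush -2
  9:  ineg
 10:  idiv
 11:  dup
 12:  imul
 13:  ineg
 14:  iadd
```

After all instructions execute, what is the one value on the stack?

bipush 8  → 8
bipush 10 → 8 10
irem      → 8
ineg      → -8
bipush 8  → -8 8
bipush -8 → -8 8 -8
isub      → -8 16
bipush -2 → -8 16 -2
ineg      → -8 16 2
idiv      → -8 8
dup       → -8 8 8
imul      → -8 64
ineg      → -8 -64
iadd      → -72

-72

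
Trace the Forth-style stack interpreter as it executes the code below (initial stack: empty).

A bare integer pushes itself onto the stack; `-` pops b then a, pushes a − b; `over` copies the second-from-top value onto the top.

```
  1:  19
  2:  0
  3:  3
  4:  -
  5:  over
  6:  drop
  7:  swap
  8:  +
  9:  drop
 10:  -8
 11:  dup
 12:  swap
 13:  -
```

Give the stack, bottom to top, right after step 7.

[-3, 19]

19    [19]
0     [19, 0]
3     [19, 0, 3]
-     [19, -3]
over  [19, -3, 19]
drop  [19, -3]
swap  [-3, 19]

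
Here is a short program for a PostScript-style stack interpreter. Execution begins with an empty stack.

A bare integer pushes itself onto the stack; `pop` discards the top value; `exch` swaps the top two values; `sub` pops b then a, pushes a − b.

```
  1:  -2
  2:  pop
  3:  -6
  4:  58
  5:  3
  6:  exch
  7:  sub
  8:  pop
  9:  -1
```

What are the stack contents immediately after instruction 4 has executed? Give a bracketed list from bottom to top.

[-6, 58]

-2  → [-2]
pop → []
-6  → [-6]
58  → [-6, 58]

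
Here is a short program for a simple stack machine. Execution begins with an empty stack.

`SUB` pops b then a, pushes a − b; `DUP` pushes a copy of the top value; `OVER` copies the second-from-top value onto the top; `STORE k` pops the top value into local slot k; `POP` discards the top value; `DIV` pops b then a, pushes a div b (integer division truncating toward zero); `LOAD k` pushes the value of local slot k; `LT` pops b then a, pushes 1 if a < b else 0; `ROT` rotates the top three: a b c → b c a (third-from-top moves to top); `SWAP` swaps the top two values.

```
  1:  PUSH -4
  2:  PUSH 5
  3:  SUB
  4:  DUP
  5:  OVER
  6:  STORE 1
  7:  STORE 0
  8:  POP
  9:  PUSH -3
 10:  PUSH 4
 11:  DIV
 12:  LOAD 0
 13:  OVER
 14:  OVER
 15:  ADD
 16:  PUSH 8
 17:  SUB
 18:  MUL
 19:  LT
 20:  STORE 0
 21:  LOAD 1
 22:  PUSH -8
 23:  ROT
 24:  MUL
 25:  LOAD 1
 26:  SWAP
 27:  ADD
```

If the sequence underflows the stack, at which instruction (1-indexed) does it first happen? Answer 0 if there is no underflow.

PUSH -4 → -4
PUSH 5  → -4 5
SUB     → -9
DUP     → -9 -9
OVER    → -9 -9 -9
STORE 1 → -9 -9
STORE 0 → -9
POP     → (empty)
PUSH -3 → -3
PUSH 4  → -3 4
DIV     → 0
LOAD 0  → 0 -9
OVER    → 0 -9 0
OVER    → 0 -9 0 -9
ADD     → 0 -9 -9
PUSH 8  → 0 -9 -9 8
SUB     → 0 -9 -17
MUL     → 0 153
LT      → 1
STORE 0 → (empty)
LOAD 1  → -9
PUSH -8 → -9 -8
ROT  — needs 3 operands, stack has 2 → underflow

23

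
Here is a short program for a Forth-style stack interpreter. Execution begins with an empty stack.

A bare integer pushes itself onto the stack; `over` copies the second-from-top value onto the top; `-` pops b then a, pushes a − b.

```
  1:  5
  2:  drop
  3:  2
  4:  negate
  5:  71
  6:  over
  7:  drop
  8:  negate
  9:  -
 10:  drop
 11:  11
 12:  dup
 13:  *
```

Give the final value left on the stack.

5       [5]
drop    []
2       [2]
negate  [-2]
71      [-2, 71]
over    [-2, 71, -2]
drop    [-2, 71]
negate  [-2, -71]
-       [69]
drop    []
11      [11]
dup     [11, 11]
*       [121]

121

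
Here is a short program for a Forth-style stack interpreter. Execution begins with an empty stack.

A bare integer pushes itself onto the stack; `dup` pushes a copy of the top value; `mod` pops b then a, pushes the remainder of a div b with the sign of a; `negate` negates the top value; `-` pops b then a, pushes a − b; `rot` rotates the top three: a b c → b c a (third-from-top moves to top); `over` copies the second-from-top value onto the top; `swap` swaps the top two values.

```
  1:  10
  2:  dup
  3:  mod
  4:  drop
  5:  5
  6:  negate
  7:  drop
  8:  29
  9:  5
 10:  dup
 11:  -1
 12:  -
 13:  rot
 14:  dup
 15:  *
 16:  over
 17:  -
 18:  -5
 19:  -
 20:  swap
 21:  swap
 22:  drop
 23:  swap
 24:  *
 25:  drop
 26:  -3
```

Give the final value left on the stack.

10     -> [10]
dup    -> [10, 10]
mod    -> [0]
drop   -> []
5      -> [5]
negate -> [-5]
drop   -> []
29     -> [29]
5      -> [29, 5]
dup    -> [29, 5, 5]
-1     -> [29, 5, 5, -1]
-      -> [29, 5, 6]
rot    -> [5, 6, 29]
dup    -> [5, 6, 29, 29]
*      -> [5, 6, 841]
over   -> [5, 6, 841, 6]
-      -> [5, 6, 835]
-5     -> [5, 6, 835, -5]
-      -> [5, 6, 840]
swap   -> [5, 840, 6]
swap   -> [5, 6, 840]
drop   -> [5, 6]
swap   -> [6, 5]
*      -> [30]
drop   -> []
-3     -> [-3]

-3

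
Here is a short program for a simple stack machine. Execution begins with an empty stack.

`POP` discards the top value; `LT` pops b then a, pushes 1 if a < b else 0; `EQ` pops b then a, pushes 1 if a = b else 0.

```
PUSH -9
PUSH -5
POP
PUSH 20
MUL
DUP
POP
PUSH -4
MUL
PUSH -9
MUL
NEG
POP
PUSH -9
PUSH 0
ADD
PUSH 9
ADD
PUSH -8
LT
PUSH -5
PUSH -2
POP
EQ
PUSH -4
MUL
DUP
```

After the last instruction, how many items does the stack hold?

PUSH -9 : -9
PUSH -5 : -9 -5
POP     : -9
PUSH 20 : -9 20
MUL     : -180
DUP     : -180 -180
POP     : -180
PUSH -4 : -180 -4
MUL     : 720
PUSH -9 : 720 -9
MUL     : -6480
NEG     : 6480
POP     : (empty)
PUSH -9 : -9
PUSH 0  : -9 0
ADD     : -9
PUSH 9  : -9 9
ADD     : 0
PUSH -8 : 0 -8
LT      : 0
PUSH -5 : 0 -5
PUSH -2 : 0 -5 -2
POP     : 0 -5
EQ      : 0
PUSH -4 : 0 -4
MUL     : 0
DUP     : 0 0

2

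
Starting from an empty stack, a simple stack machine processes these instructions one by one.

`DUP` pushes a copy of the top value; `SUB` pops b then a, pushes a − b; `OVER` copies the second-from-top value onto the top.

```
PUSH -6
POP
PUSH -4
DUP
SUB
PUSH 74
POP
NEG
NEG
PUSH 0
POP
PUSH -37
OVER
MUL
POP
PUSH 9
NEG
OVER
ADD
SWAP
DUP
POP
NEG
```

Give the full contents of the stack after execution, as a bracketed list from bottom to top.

PUSH -6  → -6
POP      → (empty)
PUSH -4  → -4
DUP      → -4 -4
SUB      → 0
PUSH 74  → 0 74
POP      → 0
NEG      → 0
NEG      → 0
PUSH 0   → 0 0
POP      → 0
PUSH -37 → 0 -37
OVER     → 0 -37 0
MUL      → 0 0
POP      → 0
PUSH 9   → 0 9
NEG      → 0 -9
OVER     → 0 -9 0
ADD      → 0 -9
SWAP     → -9 0
DUP      → -9 0 0
POP      → -9 0
NEG      → -9 0

[-9, 0]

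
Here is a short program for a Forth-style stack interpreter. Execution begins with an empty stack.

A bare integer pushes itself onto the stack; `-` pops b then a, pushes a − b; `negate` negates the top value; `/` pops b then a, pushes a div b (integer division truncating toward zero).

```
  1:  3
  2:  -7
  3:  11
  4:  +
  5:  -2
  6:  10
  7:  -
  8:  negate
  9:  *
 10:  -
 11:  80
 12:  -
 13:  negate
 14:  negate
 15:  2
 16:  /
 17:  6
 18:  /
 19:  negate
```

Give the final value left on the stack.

10

3      -> [3]
-7     -> [3, -7]
11     -> [3, -7, 11]
+      -> [3, 4]
-2     -> [3, 4, -2]
10     -> [3, 4, -2, 10]
-      -> [3, 4, -12]
negate -> [3, 4, 12]
*      -> [3, 48]
-      -> [-45]
80     -> [-45, 80]
-      -> [-125]
negate -> [125]
negate -> [-125]
2      -> [-125, 2]
/      -> [-62]
6      -> [-62, 6]
/      -> [-10]
negate -> [10]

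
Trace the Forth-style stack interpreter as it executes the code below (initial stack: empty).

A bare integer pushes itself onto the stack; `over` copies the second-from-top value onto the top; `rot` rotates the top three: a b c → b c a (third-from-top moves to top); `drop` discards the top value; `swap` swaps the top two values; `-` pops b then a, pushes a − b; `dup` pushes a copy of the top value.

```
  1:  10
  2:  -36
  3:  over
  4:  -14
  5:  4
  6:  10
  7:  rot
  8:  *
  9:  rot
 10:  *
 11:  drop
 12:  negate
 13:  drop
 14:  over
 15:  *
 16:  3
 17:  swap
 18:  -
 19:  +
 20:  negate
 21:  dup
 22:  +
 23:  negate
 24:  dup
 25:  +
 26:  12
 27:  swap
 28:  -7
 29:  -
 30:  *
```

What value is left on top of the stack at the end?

10     : [10]
-36    : [10, -36]
over   : [10, -36, 10]
-14    : [10, -36, 10, -14]
4      : [10, -36, 10, -14, 4]
10     : [10, -36, 10, -14, 4, 10]
rot    : [10, -36, 10, 4, 10, -14]
*      : [10, -36, 10, 4, -140]
rot    : [10, -36, 4, -140, 10]
*      : [10, -36, 4, -1400]
drop   : [10, -36, 4]
negate : [10, -36, -4]
drop   : [10, -36]
over   : [10, -36, 10]
*      : [10, -360]
3      : [10, -360, 3]
swap   : [10, 3, -360]
-      : [10, 363]
+      : [373]
negate : [-373]
dup    : [-373, -373]
+      : [-746]
negate : [746]
dup    : [746, 746]
+      : [1492]
12     : [1492, 12]
swap   : [12, 1492]
-7     : [12, 1492, -7]
-      : [12, 1499]
*      : [17988]

17988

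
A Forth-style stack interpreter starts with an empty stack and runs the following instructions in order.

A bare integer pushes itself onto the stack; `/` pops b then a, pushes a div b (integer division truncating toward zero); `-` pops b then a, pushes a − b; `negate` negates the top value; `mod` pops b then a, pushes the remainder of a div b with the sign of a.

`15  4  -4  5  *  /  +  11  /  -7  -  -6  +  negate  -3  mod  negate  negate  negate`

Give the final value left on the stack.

2

15     → 15
4      → 15 4
-4     → 15 4 -4
5      → 15 4 -4 5
*      → 15 4 -20
/      → 15 0
+      → 15
11     → 15 11
/      → 1
-7     → 1 -7
-      → 8
-6     → 8 -6
+      → 2
negate → -2
-3     → -2 -3
mod    → -2
negate → 2
negate → -2
negate → 2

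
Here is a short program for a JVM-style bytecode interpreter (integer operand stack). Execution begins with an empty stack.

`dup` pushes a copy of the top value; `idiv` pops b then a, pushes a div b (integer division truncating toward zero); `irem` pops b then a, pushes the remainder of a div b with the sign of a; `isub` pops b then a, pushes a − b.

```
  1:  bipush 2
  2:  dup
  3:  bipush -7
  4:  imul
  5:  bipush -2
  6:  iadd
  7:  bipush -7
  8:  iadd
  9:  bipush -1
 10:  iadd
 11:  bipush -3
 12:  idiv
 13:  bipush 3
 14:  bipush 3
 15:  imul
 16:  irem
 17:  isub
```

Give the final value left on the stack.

bipush 2  → [2]
dup       → [2, 2]
bipush -7 → [2, 2, -7]
imul      → [2, -14]
bipush -2 → [2, -14, -2]
iadd      → [2, -16]
bipush -7 → [2, -16, -7]
iadd      → [2, -23]
bipush -1 → [2, -23, -1]
iadd      → [2, -24]
bipush -3 → [2, -24, -3]
idiv      → [2, 8]
bipush 3  → [2, 8, 3]
bipush 3  → [2, 8, 3, 3]
imul      → [2, 8, 9]
irem      → [2, 8]
isub      → [-6]

-6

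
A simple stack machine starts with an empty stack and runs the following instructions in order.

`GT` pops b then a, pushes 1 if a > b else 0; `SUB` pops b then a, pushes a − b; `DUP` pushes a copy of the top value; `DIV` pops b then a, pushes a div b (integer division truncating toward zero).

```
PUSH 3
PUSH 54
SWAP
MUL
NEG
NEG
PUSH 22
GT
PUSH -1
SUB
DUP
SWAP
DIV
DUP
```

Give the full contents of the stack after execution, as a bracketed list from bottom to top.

[1, 1]

PUSH 3  : 3
PUSH 54 : 3 54
SWAP    : 54 3
MUL     : 162
NEG     : -162
NEG     : 162
PUSH 22 : 162 22
GT      : 1
PUSH -1 : 1 -1
SUB     : 2
DUP     : 2 2
SWAP    : 2 2
DIV     : 1
DUP     : 1 1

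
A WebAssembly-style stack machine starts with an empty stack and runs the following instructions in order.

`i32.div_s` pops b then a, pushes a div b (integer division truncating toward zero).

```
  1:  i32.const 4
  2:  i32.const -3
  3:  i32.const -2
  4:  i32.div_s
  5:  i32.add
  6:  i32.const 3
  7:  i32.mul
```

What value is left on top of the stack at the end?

15

i32.const 4  : [4]
i32.const -3 : [4, -3]
i32.const -2 : [4, -3, -2]
i32.div_s    : [4, 1]
i32.add      : [5]
i32.const 3  : [5, 3]
i32.mul      : [15]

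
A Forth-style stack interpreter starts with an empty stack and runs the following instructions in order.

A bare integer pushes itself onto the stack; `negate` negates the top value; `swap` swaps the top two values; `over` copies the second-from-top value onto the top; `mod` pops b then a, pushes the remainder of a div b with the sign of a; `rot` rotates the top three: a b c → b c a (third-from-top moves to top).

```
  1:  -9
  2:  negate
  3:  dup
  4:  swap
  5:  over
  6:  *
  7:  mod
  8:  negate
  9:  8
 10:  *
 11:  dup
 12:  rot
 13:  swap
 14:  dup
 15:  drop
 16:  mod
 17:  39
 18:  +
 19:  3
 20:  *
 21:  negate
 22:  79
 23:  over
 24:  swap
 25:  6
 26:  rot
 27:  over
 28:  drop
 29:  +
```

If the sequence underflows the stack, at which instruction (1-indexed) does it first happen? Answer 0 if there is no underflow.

12

-9     : [-9]
negate : [9]
dup    : [9, 9]
swap   : [9, 9]
over   : [9, 9, 9]
*      : [9, 81]
mod    : [9]
negate : [-9]
8      : [-9, 8]
*      : [-72]
dup    : [-72, -72]
rot  — needs 3 operands, stack has 2 → underflow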